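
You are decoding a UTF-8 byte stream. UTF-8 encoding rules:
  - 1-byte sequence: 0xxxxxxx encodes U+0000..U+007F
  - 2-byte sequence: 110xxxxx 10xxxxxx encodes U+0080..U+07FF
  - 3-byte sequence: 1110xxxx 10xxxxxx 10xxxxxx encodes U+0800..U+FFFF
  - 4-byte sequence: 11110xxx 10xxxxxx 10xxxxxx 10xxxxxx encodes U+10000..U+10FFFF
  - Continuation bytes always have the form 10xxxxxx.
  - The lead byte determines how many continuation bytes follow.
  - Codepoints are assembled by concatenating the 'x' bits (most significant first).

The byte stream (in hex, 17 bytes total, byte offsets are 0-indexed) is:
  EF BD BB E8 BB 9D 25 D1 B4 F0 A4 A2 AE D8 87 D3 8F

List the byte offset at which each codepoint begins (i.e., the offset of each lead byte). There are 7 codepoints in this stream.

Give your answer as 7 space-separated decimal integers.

Byte[0]=EF: 3-byte lead, need 2 cont bytes. acc=0xF
Byte[1]=BD: continuation. acc=(acc<<6)|0x3D=0x3FD
Byte[2]=BB: continuation. acc=(acc<<6)|0x3B=0xFF7B
Completed: cp=U+FF7B (starts at byte 0)
Byte[3]=E8: 3-byte lead, need 2 cont bytes. acc=0x8
Byte[4]=BB: continuation. acc=(acc<<6)|0x3B=0x23B
Byte[5]=9D: continuation. acc=(acc<<6)|0x1D=0x8EDD
Completed: cp=U+8EDD (starts at byte 3)
Byte[6]=25: 1-byte ASCII. cp=U+0025
Byte[7]=D1: 2-byte lead, need 1 cont bytes. acc=0x11
Byte[8]=B4: continuation. acc=(acc<<6)|0x34=0x474
Completed: cp=U+0474 (starts at byte 7)
Byte[9]=F0: 4-byte lead, need 3 cont bytes. acc=0x0
Byte[10]=A4: continuation. acc=(acc<<6)|0x24=0x24
Byte[11]=A2: continuation. acc=(acc<<6)|0x22=0x922
Byte[12]=AE: continuation. acc=(acc<<6)|0x2E=0x248AE
Completed: cp=U+248AE (starts at byte 9)
Byte[13]=D8: 2-byte lead, need 1 cont bytes. acc=0x18
Byte[14]=87: continuation. acc=(acc<<6)|0x07=0x607
Completed: cp=U+0607 (starts at byte 13)
Byte[15]=D3: 2-byte lead, need 1 cont bytes. acc=0x13
Byte[16]=8F: continuation. acc=(acc<<6)|0x0F=0x4CF
Completed: cp=U+04CF (starts at byte 15)

Answer: 0 3 6 7 9 13 15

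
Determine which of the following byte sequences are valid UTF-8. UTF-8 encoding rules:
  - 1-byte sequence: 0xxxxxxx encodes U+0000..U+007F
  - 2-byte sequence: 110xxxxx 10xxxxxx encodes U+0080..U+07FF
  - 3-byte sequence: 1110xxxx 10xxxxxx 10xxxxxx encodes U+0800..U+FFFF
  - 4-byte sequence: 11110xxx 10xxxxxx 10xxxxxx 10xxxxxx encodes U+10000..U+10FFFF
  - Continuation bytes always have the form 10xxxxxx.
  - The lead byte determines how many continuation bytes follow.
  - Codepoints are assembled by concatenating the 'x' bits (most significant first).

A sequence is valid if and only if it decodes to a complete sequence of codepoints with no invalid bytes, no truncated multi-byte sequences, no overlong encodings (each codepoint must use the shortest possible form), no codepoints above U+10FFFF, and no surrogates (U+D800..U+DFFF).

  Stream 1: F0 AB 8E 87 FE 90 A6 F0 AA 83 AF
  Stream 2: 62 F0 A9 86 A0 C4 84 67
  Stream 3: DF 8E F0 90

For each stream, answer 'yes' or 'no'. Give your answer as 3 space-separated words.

Stream 1: error at byte offset 4. INVALID
Stream 2: decodes cleanly. VALID
Stream 3: error at byte offset 4. INVALID

Answer: no yes no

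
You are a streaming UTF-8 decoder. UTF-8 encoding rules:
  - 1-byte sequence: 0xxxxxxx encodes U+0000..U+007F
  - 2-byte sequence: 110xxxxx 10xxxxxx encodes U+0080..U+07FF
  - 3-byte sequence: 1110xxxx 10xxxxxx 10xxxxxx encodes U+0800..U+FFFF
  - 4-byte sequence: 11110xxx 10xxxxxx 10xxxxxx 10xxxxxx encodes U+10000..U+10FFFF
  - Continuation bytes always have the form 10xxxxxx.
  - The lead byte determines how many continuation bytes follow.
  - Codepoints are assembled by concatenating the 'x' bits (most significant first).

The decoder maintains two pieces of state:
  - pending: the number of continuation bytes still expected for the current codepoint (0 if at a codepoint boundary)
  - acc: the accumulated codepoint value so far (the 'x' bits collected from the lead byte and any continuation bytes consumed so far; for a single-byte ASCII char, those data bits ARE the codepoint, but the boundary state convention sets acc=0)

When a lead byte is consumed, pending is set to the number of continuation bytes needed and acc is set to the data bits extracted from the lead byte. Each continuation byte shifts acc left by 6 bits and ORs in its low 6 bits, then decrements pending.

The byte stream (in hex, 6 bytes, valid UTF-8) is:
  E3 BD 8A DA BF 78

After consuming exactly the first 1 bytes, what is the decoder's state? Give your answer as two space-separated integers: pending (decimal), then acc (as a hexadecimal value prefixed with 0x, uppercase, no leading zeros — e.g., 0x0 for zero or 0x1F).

Answer: 2 0x3

Derivation:
Byte[0]=E3: 3-byte lead. pending=2, acc=0x3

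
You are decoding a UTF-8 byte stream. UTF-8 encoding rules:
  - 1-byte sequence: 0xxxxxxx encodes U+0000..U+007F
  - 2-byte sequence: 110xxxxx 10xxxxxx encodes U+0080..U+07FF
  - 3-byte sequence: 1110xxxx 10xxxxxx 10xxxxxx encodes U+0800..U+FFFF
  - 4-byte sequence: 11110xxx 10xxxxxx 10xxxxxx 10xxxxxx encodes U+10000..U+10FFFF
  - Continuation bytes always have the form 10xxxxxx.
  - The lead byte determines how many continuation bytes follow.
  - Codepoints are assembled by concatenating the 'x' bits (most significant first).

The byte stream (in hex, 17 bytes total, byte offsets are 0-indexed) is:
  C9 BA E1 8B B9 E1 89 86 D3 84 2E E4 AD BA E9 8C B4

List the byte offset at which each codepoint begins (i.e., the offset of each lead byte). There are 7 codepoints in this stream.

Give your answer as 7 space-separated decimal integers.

Byte[0]=C9: 2-byte lead, need 1 cont bytes. acc=0x9
Byte[1]=BA: continuation. acc=(acc<<6)|0x3A=0x27A
Completed: cp=U+027A (starts at byte 0)
Byte[2]=E1: 3-byte lead, need 2 cont bytes. acc=0x1
Byte[3]=8B: continuation. acc=(acc<<6)|0x0B=0x4B
Byte[4]=B9: continuation. acc=(acc<<6)|0x39=0x12F9
Completed: cp=U+12F9 (starts at byte 2)
Byte[5]=E1: 3-byte lead, need 2 cont bytes. acc=0x1
Byte[6]=89: continuation. acc=(acc<<6)|0x09=0x49
Byte[7]=86: continuation. acc=(acc<<6)|0x06=0x1246
Completed: cp=U+1246 (starts at byte 5)
Byte[8]=D3: 2-byte lead, need 1 cont bytes. acc=0x13
Byte[9]=84: continuation. acc=(acc<<6)|0x04=0x4C4
Completed: cp=U+04C4 (starts at byte 8)
Byte[10]=2E: 1-byte ASCII. cp=U+002E
Byte[11]=E4: 3-byte lead, need 2 cont bytes. acc=0x4
Byte[12]=AD: continuation. acc=(acc<<6)|0x2D=0x12D
Byte[13]=BA: continuation. acc=(acc<<6)|0x3A=0x4B7A
Completed: cp=U+4B7A (starts at byte 11)
Byte[14]=E9: 3-byte lead, need 2 cont bytes. acc=0x9
Byte[15]=8C: continuation. acc=(acc<<6)|0x0C=0x24C
Byte[16]=B4: continuation. acc=(acc<<6)|0x34=0x9334
Completed: cp=U+9334 (starts at byte 14)

Answer: 0 2 5 8 10 11 14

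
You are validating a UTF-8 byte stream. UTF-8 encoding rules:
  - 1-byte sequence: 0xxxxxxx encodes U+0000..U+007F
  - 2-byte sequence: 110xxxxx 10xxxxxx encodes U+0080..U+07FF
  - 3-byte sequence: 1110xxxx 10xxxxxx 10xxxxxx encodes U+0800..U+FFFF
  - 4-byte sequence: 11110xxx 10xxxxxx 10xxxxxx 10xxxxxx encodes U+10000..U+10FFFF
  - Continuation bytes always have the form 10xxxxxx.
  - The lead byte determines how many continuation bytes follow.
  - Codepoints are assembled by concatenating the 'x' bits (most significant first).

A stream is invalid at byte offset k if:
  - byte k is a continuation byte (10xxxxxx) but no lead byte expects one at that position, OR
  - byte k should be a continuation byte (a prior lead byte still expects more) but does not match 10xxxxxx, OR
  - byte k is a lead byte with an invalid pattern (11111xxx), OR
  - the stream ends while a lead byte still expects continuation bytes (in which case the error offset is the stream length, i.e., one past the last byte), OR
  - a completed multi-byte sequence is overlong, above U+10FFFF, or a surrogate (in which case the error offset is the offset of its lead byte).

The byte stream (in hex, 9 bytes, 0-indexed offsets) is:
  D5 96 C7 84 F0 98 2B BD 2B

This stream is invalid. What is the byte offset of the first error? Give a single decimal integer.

Answer: 6

Derivation:
Byte[0]=D5: 2-byte lead, need 1 cont bytes. acc=0x15
Byte[1]=96: continuation. acc=(acc<<6)|0x16=0x556
Completed: cp=U+0556 (starts at byte 0)
Byte[2]=C7: 2-byte lead, need 1 cont bytes. acc=0x7
Byte[3]=84: continuation. acc=(acc<<6)|0x04=0x1C4
Completed: cp=U+01C4 (starts at byte 2)
Byte[4]=F0: 4-byte lead, need 3 cont bytes. acc=0x0
Byte[5]=98: continuation. acc=(acc<<6)|0x18=0x18
Byte[6]=2B: expected 10xxxxxx continuation. INVALID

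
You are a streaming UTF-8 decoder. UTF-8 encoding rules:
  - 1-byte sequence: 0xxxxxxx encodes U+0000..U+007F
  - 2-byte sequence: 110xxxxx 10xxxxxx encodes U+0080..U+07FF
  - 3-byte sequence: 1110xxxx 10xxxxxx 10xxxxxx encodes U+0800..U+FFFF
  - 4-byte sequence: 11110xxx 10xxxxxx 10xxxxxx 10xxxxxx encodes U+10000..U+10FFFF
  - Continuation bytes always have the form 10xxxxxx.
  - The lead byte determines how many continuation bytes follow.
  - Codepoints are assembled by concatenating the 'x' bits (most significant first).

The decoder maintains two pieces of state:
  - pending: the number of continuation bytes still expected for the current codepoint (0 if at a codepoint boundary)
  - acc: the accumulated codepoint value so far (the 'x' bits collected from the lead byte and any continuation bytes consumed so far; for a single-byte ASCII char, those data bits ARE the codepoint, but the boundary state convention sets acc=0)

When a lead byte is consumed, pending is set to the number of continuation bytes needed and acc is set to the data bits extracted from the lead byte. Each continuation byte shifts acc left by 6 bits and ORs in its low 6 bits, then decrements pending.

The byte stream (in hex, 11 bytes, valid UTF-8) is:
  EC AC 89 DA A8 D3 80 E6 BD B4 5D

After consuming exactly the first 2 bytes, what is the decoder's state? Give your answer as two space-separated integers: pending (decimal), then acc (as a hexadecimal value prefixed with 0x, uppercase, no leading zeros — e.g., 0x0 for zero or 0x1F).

Answer: 1 0x32C

Derivation:
Byte[0]=EC: 3-byte lead. pending=2, acc=0xC
Byte[1]=AC: continuation. acc=(acc<<6)|0x2C=0x32C, pending=1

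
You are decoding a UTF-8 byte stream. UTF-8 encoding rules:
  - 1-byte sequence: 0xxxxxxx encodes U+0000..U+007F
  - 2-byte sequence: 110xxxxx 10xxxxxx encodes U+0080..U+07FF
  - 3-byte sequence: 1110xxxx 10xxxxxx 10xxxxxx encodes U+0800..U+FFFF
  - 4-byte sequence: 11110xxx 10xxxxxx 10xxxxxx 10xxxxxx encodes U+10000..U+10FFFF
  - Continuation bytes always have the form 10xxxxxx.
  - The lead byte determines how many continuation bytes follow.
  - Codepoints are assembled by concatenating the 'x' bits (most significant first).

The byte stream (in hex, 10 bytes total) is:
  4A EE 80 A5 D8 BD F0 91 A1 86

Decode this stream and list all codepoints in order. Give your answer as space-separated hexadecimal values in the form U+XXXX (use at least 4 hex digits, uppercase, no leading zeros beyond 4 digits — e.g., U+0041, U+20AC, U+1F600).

Answer: U+004A U+E025 U+063D U+11846

Derivation:
Byte[0]=4A: 1-byte ASCII. cp=U+004A
Byte[1]=EE: 3-byte lead, need 2 cont bytes. acc=0xE
Byte[2]=80: continuation. acc=(acc<<6)|0x00=0x380
Byte[3]=A5: continuation. acc=(acc<<6)|0x25=0xE025
Completed: cp=U+E025 (starts at byte 1)
Byte[4]=D8: 2-byte lead, need 1 cont bytes. acc=0x18
Byte[5]=BD: continuation. acc=(acc<<6)|0x3D=0x63D
Completed: cp=U+063D (starts at byte 4)
Byte[6]=F0: 4-byte lead, need 3 cont bytes. acc=0x0
Byte[7]=91: continuation. acc=(acc<<6)|0x11=0x11
Byte[8]=A1: continuation. acc=(acc<<6)|0x21=0x461
Byte[9]=86: continuation. acc=(acc<<6)|0x06=0x11846
Completed: cp=U+11846 (starts at byte 6)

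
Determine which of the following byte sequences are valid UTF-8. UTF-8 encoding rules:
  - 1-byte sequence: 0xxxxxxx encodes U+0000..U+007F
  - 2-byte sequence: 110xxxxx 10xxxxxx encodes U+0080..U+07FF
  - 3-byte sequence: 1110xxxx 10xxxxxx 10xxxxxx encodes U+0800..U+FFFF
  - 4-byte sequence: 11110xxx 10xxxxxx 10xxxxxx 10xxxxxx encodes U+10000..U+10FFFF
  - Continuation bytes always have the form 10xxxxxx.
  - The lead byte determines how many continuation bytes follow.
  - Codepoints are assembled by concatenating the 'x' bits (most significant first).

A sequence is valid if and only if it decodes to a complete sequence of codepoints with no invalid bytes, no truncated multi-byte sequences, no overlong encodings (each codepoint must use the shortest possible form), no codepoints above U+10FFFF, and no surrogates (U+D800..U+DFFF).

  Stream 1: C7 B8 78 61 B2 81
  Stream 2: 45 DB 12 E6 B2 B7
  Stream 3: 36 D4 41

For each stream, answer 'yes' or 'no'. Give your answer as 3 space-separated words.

Answer: no no no

Derivation:
Stream 1: error at byte offset 4. INVALID
Stream 2: error at byte offset 2. INVALID
Stream 3: error at byte offset 2. INVALID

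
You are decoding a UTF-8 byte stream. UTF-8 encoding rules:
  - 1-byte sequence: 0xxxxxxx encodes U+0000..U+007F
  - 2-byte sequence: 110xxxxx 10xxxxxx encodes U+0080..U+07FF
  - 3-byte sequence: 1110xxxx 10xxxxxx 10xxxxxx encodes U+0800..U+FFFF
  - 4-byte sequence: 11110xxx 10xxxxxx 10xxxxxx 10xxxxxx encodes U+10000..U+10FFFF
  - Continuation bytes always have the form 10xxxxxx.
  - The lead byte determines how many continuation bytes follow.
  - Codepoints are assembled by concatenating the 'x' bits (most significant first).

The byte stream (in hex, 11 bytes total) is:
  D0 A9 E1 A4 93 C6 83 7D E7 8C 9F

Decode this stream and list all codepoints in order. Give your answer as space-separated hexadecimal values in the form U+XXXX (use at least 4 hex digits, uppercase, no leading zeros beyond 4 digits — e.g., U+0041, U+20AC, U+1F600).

Byte[0]=D0: 2-byte lead, need 1 cont bytes. acc=0x10
Byte[1]=A9: continuation. acc=(acc<<6)|0x29=0x429
Completed: cp=U+0429 (starts at byte 0)
Byte[2]=E1: 3-byte lead, need 2 cont bytes. acc=0x1
Byte[3]=A4: continuation. acc=(acc<<6)|0x24=0x64
Byte[4]=93: continuation. acc=(acc<<6)|0x13=0x1913
Completed: cp=U+1913 (starts at byte 2)
Byte[5]=C6: 2-byte lead, need 1 cont bytes. acc=0x6
Byte[6]=83: continuation. acc=(acc<<6)|0x03=0x183
Completed: cp=U+0183 (starts at byte 5)
Byte[7]=7D: 1-byte ASCII. cp=U+007D
Byte[8]=E7: 3-byte lead, need 2 cont bytes. acc=0x7
Byte[9]=8C: continuation. acc=(acc<<6)|0x0C=0x1CC
Byte[10]=9F: continuation. acc=(acc<<6)|0x1F=0x731F
Completed: cp=U+731F (starts at byte 8)

Answer: U+0429 U+1913 U+0183 U+007D U+731F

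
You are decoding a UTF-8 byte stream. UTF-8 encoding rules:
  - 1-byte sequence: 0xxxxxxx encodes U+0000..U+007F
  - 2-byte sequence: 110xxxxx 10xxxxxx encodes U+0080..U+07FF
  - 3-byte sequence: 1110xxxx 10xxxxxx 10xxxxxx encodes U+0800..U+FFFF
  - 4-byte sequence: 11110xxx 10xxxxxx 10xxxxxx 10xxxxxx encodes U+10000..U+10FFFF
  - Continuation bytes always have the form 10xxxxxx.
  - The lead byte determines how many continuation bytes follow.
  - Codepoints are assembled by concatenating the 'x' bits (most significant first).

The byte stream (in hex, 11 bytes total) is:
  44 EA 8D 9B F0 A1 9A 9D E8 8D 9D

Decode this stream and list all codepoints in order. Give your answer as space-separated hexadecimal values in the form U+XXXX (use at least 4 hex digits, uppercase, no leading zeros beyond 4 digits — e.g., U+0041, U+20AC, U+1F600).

Answer: U+0044 U+A35B U+2169D U+835D

Derivation:
Byte[0]=44: 1-byte ASCII. cp=U+0044
Byte[1]=EA: 3-byte lead, need 2 cont bytes. acc=0xA
Byte[2]=8D: continuation. acc=(acc<<6)|0x0D=0x28D
Byte[3]=9B: continuation. acc=(acc<<6)|0x1B=0xA35B
Completed: cp=U+A35B (starts at byte 1)
Byte[4]=F0: 4-byte lead, need 3 cont bytes. acc=0x0
Byte[5]=A1: continuation. acc=(acc<<6)|0x21=0x21
Byte[6]=9A: continuation. acc=(acc<<6)|0x1A=0x85A
Byte[7]=9D: continuation. acc=(acc<<6)|0x1D=0x2169D
Completed: cp=U+2169D (starts at byte 4)
Byte[8]=E8: 3-byte lead, need 2 cont bytes. acc=0x8
Byte[9]=8D: continuation. acc=(acc<<6)|0x0D=0x20D
Byte[10]=9D: continuation. acc=(acc<<6)|0x1D=0x835D
Completed: cp=U+835D (starts at byte 8)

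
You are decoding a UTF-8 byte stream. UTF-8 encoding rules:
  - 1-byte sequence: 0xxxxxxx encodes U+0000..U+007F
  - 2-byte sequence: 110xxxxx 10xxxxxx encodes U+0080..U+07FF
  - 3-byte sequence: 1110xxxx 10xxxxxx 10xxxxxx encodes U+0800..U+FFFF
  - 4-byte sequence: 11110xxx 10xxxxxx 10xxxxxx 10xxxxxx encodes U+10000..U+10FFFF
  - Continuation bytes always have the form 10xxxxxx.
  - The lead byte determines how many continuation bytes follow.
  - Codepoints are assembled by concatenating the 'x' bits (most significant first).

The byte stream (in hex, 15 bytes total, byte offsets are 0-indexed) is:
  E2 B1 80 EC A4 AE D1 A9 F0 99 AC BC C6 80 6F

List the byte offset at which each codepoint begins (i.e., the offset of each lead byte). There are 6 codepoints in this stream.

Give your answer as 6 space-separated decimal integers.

Byte[0]=E2: 3-byte lead, need 2 cont bytes. acc=0x2
Byte[1]=B1: continuation. acc=(acc<<6)|0x31=0xB1
Byte[2]=80: continuation. acc=(acc<<6)|0x00=0x2C40
Completed: cp=U+2C40 (starts at byte 0)
Byte[3]=EC: 3-byte lead, need 2 cont bytes. acc=0xC
Byte[4]=A4: continuation. acc=(acc<<6)|0x24=0x324
Byte[5]=AE: continuation. acc=(acc<<6)|0x2E=0xC92E
Completed: cp=U+C92E (starts at byte 3)
Byte[6]=D1: 2-byte lead, need 1 cont bytes. acc=0x11
Byte[7]=A9: continuation. acc=(acc<<6)|0x29=0x469
Completed: cp=U+0469 (starts at byte 6)
Byte[8]=F0: 4-byte lead, need 3 cont bytes. acc=0x0
Byte[9]=99: continuation. acc=(acc<<6)|0x19=0x19
Byte[10]=AC: continuation. acc=(acc<<6)|0x2C=0x66C
Byte[11]=BC: continuation. acc=(acc<<6)|0x3C=0x19B3C
Completed: cp=U+19B3C (starts at byte 8)
Byte[12]=C6: 2-byte lead, need 1 cont bytes. acc=0x6
Byte[13]=80: continuation. acc=(acc<<6)|0x00=0x180
Completed: cp=U+0180 (starts at byte 12)
Byte[14]=6F: 1-byte ASCII. cp=U+006F

Answer: 0 3 6 8 12 14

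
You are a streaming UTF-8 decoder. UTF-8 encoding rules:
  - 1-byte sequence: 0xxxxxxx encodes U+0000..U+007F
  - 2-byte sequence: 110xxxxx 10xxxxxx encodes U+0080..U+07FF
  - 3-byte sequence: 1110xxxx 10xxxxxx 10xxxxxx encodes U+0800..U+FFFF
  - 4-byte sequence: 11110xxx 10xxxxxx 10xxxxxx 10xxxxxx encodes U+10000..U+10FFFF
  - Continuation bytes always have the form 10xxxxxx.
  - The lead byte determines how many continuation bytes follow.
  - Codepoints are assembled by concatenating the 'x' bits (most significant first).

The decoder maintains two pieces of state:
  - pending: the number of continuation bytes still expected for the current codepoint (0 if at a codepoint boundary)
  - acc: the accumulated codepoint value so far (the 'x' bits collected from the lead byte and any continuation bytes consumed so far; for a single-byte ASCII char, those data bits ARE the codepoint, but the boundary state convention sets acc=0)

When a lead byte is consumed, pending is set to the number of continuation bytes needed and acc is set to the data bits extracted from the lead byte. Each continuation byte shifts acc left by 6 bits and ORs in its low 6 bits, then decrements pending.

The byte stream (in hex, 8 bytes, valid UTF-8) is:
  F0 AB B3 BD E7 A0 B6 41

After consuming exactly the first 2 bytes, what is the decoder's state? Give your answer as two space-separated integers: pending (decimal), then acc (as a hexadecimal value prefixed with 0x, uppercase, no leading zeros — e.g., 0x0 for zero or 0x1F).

Byte[0]=F0: 4-byte lead. pending=3, acc=0x0
Byte[1]=AB: continuation. acc=(acc<<6)|0x2B=0x2B, pending=2

Answer: 2 0x2B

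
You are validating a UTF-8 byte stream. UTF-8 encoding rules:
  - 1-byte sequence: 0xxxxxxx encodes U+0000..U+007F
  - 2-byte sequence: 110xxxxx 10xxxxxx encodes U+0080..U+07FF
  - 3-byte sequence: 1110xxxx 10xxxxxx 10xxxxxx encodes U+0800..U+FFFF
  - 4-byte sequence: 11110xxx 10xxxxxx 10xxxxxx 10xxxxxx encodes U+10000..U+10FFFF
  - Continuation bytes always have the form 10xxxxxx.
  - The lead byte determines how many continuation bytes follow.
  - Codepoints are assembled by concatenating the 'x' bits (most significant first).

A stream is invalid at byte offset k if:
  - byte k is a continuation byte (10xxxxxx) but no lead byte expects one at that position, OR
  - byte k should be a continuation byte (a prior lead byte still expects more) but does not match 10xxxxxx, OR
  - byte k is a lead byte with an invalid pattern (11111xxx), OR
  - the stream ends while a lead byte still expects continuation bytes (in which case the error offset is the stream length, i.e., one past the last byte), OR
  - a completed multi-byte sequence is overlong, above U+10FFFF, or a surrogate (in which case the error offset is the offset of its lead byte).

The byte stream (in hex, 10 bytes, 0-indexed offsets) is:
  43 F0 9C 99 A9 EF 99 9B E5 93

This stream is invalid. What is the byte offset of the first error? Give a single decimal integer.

Byte[0]=43: 1-byte ASCII. cp=U+0043
Byte[1]=F0: 4-byte lead, need 3 cont bytes. acc=0x0
Byte[2]=9C: continuation. acc=(acc<<6)|0x1C=0x1C
Byte[3]=99: continuation. acc=(acc<<6)|0x19=0x719
Byte[4]=A9: continuation. acc=(acc<<6)|0x29=0x1C669
Completed: cp=U+1C669 (starts at byte 1)
Byte[5]=EF: 3-byte lead, need 2 cont bytes. acc=0xF
Byte[6]=99: continuation. acc=(acc<<6)|0x19=0x3D9
Byte[7]=9B: continuation. acc=(acc<<6)|0x1B=0xF65B
Completed: cp=U+F65B (starts at byte 5)
Byte[8]=E5: 3-byte lead, need 2 cont bytes. acc=0x5
Byte[9]=93: continuation. acc=(acc<<6)|0x13=0x153
Byte[10]: stream ended, expected continuation. INVALID

Answer: 10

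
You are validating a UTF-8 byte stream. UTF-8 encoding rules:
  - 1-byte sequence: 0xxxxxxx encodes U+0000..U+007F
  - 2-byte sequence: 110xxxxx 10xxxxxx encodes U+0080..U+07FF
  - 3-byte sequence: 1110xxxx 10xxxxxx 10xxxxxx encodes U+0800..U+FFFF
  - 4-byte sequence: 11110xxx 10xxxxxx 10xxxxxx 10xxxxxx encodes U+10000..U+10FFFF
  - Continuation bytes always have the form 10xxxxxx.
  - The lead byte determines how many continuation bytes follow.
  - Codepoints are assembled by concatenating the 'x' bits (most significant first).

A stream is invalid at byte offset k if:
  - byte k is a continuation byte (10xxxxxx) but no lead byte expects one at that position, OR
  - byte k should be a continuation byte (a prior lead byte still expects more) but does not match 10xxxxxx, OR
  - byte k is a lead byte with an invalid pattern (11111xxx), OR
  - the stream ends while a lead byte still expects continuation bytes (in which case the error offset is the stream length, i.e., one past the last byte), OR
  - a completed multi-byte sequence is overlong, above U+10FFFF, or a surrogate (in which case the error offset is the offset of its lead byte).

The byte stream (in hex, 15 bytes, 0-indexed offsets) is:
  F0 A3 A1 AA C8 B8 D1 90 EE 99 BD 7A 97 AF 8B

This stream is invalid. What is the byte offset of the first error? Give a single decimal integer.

Byte[0]=F0: 4-byte lead, need 3 cont bytes. acc=0x0
Byte[1]=A3: continuation. acc=(acc<<6)|0x23=0x23
Byte[2]=A1: continuation. acc=(acc<<6)|0x21=0x8E1
Byte[3]=AA: continuation. acc=(acc<<6)|0x2A=0x2386A
Completed: cp=U+2386A (starts at byte 0)
Byte[4]=C8: 2-byte lead, need 1 cont bytes. acc=0x8
Byte[5]=B8: continuation. acc=(acc<<6)|0x38=0x238
Completed: cp=U+0238 (starts at byte 4)
Byte[6]=D1: 2-byte lead, need 1 cont bytes. acc=0x11
Byte[7]=90: continuation. acc=(acc<<6)|0x10=0x450
Completed: cp=U+0450 (starts at byte 6)
Byte[8]=EE: 3-byte lead, need 2 cont bytes. acc=0xE
Byte[9]=99: continuation. acc=(acc<<6)|0x19=0x399
Byte[10]=BD: continuation. acc=(acc<<6)|0x3D=0xE67D
Completed: cp=U+E67D (starts at byte 8)
Byte[11]=7A: 1-byte ASCII. cp=U+007A
Byte[12]=97: INVALID lead byte (not 0xxx/110x/1110/11110)

Answer: 12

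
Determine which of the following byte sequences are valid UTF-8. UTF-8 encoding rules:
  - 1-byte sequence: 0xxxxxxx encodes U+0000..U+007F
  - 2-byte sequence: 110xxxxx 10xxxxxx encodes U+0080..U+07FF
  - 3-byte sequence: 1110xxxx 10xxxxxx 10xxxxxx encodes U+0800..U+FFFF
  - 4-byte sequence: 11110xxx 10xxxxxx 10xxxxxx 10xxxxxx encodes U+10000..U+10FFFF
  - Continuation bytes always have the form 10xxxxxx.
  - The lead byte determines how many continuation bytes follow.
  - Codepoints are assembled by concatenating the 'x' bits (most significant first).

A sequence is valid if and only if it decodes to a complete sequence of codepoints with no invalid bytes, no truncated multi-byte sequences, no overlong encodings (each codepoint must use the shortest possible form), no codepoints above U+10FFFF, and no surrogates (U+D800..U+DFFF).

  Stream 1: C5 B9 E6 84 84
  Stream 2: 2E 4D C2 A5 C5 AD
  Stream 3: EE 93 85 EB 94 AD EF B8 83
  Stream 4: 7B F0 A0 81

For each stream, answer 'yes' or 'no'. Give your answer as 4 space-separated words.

Stream 1: decodes cleanly. VALID
Stream 2: decodes cleanly. VALID
Stream 3: decodes cleanly. VALID
Stream 4: error at byte offset 4. INVALID

Answer: yes yes yes no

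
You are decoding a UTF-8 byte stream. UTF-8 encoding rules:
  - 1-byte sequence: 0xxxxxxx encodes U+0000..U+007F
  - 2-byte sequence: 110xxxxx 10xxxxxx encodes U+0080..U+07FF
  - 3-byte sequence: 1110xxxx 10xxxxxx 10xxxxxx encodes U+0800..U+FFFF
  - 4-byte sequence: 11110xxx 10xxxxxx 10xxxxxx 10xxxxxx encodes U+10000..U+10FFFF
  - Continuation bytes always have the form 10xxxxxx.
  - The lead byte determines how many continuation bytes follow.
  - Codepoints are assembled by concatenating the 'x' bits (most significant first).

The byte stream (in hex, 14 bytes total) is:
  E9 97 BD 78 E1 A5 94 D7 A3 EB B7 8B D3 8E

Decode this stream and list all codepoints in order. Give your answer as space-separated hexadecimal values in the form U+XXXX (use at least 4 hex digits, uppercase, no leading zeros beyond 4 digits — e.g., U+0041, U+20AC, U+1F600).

Answer: U+95FD U+0078 U+1954 U+05E3 U+BDCB U+04CE

Derivation:
Byte[0]=E9: 3-byte lead, need 2 cont bytes. acc=0x9
Byte[1]=97: continuation. acc=(acc<<6)|0x17=0x257
Byte[2]=BD: continuation. acc=(acc<<6)|0x3D=0x95FD
Completed: cp=U+95FD (starts at byte 0)
Byte[3]=78: 1-byte ASCII. cp=U+0078
Byte[4]=E1: 3-byte lead, need 2 cont bytes. acc=0x1
Byte[5]=A5: continuation. acc=(acc<<6)|0x25=0x65
Byte[6]=94: continuation. acc=(acc<<6)|0x14=0x1954
Completed: cp=U+1954 (starts at byte 4)
Byte[7]=D7: 2-byte lead, need 1 cont bytes. acc=0x17
Byte[8]=A3: continuation. acc=(acc<<6)|0x23=0x5E3
Completed: cp=U+05E3 (starts at byte 7)
Byte[9]=EB: 3-byte lead, need 2 cont bytes. acc=0xB
Byte[10]=B7: continuation. acc=(acc<<6)|0x37=0x2F7
Byte[11]=8B: continuation. acc=(acc<<6)|0x0B=0xBDCB
Completed: cp=U+BDCB (starts at byte 9)
Byte[12]=D3: 2-byte lead, need 1 cont bytes. acc=0x13
Byte[13]=8E: continuation. acc=(acc<<6)|0x0E=0x4CE
Completed: cp=U+04CE (starts at byte 12)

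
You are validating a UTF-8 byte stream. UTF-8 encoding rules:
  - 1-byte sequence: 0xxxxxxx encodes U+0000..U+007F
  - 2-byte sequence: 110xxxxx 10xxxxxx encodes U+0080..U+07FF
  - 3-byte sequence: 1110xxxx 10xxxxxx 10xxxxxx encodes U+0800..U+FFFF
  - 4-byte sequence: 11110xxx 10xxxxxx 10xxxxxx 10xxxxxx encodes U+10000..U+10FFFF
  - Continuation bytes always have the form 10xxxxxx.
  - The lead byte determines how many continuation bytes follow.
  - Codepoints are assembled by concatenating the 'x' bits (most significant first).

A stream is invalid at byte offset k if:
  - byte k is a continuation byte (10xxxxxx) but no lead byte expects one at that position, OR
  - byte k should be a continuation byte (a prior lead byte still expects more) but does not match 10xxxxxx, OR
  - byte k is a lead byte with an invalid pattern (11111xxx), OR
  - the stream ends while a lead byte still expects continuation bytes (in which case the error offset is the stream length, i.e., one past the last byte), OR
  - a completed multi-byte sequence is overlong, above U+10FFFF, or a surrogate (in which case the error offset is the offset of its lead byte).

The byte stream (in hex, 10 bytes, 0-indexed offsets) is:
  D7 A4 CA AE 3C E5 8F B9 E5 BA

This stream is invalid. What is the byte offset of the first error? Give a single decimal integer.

Answer: 10

Derivation:
Byte[0]=D7: 2-byte lead, need 1 cont bytes. acc=0x17
Byte[1]=A4: continuation. acc=(acc<<6)|0x24=0x5E4
Completed: cp=U+05E4 (starts at byte 0)
Byte[2]=CA: 2-byte lead, need 1 cont bytes. acc=0xA
Byte[3]=AE: continuation. acc=(acc<<6)|0x2E=0x2AE
Completed: cp=U+02AE (starts at byte 2)
Byte[4]=3C: 1-byte ASCII. cp=U+003C
Byte[5]=E5: 3-byte lead, need 2 cont bytes. acc=0x5
Byte[6]=8F: continuation. acc=(acc<<6)|0x0F=0x14F
Byte[7]=B9: continuation. acc=(acc<<6)|0x39=0x53F9
Completed: cp=U+53F9 (starts at byte 5)
Byte[8]=E5: 3-byte lead, need 2 cont bytes. acc=0x5
Byte[9]=BA: continuation. acc=(acc<<6)|0x3A=0x17A
Byte[10]: stream ended, expected continuation. INVALID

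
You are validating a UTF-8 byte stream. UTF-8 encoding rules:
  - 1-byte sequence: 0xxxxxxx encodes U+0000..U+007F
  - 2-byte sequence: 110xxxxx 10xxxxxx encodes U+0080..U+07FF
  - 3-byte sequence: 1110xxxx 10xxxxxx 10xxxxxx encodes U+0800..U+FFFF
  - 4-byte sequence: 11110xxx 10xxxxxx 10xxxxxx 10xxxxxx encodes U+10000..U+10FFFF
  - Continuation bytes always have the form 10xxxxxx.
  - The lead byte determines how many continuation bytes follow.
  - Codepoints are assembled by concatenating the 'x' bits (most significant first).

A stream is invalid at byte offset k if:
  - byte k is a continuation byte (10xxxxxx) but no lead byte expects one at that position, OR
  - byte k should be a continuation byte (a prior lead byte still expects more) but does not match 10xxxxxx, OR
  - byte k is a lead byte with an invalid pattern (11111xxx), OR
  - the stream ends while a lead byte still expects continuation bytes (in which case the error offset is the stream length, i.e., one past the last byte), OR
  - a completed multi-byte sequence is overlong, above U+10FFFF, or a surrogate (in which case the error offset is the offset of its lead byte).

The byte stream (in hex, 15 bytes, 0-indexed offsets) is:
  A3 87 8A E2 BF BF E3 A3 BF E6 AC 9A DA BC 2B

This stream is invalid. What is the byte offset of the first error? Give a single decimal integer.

Answer: 0

Derivation:
Byte[0]=A3: INVALID lead byte (not 0xxx/110x/1110/11110)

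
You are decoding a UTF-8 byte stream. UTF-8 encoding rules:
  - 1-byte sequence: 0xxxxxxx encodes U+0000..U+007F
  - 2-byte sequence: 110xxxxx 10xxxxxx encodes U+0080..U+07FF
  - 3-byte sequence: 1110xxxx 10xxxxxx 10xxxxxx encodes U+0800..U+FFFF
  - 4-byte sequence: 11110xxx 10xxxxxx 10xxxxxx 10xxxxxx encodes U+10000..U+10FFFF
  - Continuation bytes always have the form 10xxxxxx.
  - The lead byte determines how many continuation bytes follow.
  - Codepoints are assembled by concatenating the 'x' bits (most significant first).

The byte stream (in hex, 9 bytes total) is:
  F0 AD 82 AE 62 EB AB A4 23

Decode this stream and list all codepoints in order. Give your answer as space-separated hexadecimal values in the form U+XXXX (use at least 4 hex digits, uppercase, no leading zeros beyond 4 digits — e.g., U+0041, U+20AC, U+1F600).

Answer: U+2D0AE U+0062 U+BAE4 U+0023

Derivation:
Byte[0]=F0: 4-byte lead, need 3 cont bytes. acc=0x0
Byte[1]=AD: continuation. acc=(acc<<6)|0x2D=0x2D
Byte[2]=82: continuation. acc=(acc<<6)|0x02=0xB42
Byte[3]=AE: continuation. acc=(acc<<6)|0x2E=0x2D0AE
Completed: cp=U+2D0AE (starts at byte 0)
Byte[4]=62: 1-byte ASCII. cp=U+0062
Byte[5]=EB: 3-byte lead, need 2 cont bytes. acc=0xB
Byte[6]=AB: continuation. acc=(acc<<6)|0x2B=0x2EB
Byte[7]=A4: continuation. acc=(acc<<6)|0x24=0xBAE4
Completed: cp=U+BAE4 (starts at byte 5)
Byte[8]=23: 1-byte ASCII. cp=U+0023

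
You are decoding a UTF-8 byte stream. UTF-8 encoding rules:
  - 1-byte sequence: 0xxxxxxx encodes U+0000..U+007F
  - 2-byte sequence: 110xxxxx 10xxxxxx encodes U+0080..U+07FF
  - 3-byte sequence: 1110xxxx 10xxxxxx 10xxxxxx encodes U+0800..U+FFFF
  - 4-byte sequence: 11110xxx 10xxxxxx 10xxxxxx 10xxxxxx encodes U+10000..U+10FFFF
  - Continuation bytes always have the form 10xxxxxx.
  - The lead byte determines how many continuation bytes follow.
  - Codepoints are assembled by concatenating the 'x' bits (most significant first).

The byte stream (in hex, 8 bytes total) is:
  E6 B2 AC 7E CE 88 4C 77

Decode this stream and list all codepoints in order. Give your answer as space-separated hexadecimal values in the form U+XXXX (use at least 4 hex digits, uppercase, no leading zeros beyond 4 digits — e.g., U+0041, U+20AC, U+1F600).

Byte[0]=E6: 3-byte lead, need 2 cont bytes. acc=0x6
Byte[1]=B2: continuation. acc=(acc<<6)|0x32=0x1B2
Byte[2]=AC: continuation. acc=(acc<<6)|0x2C=0x6CAC
Completed: cp=U+6CAC (starts at byte 0)
Byte[3]=7E: 1-byte ASCII. cp=U+007E
Byte[4]=CE: 2-byte lead, need 1 cont bytes. acc=0xE
Byte[5]=88: continuation. acc=(acc<<6)|0x08=0x388
Completed: cp=U+0388 (starts at byte 4)
Byte[6]=4C: 1-byte ASCII. cp=U+004C
Byte[7]=77: 1-byte ASCII. cp=U+0077

Answer: U+6CAC U+007E U+0388 U+004C U+0077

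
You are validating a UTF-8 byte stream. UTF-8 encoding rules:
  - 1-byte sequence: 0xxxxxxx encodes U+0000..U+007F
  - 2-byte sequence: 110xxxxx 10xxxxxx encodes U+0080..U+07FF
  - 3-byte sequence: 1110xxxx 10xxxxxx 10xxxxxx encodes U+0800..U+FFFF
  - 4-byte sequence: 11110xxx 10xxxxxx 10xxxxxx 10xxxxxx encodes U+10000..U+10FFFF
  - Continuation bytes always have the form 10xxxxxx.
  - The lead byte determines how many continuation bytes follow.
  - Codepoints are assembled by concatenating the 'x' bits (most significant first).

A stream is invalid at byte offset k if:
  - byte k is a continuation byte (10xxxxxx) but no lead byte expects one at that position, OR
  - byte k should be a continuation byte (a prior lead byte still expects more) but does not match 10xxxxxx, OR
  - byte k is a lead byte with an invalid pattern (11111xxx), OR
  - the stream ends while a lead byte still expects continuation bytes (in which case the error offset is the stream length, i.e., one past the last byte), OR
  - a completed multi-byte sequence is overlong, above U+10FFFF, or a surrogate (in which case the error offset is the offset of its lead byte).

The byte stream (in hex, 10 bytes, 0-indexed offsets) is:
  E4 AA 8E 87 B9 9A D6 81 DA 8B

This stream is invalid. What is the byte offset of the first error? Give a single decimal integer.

Byte[0]=E4: 3-byte lead, need 2 cont bytes. acc=0x4
Byte[1]=AA: continuation. acc=(acc<<6)|0x2A=0x12A
Byte[2]=8E: continuation. acc=(acc<<6)|0x0E=0x4A8E
Completed: cp=U+4A8E (starts at byte 0)
Byte[3]=87: INVALID lead byte (not 0xxx/110x/1110/11110)

Answer: 3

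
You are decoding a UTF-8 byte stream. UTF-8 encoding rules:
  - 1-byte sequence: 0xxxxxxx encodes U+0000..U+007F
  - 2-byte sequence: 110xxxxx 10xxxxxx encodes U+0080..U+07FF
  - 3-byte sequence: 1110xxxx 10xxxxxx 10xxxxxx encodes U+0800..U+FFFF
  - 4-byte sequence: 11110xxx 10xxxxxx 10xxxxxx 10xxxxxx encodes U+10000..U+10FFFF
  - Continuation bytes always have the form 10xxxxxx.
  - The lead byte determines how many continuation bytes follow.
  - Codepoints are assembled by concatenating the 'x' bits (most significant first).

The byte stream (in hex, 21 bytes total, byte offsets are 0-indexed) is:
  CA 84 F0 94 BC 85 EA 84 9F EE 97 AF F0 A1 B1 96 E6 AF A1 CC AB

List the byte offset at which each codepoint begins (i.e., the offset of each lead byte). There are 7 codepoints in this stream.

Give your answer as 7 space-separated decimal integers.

Byte[0]=CA: 2-byte lead, need 1 cont bytes. acc=0xA
Byte[1]=84: continuation. acc=(acc<<6)|0x04=0x284
Completed: cp=U+0284 (starts at byte 0)
Byte[2]=F0: 4-byte lead, need 3 cont bytes. acc=0x0
Byte[3]=94: continuation. acc=(acc<<6)|0x14=0x14
Byte[4]=BC: continuation. acc=(acc<<6)|0x3C=0x53C
Byte[5]=85: continuation. acc=(acc<<6)|0x05=0x14F05
Completed: cp=U+14F05 (starts at byte 2)
Byte[6]=EA: 3-byte lead, need 2 cont bytes. acc=0xA
Byte[7]=84: continuation. acc=(acc<<6)|0x04=0x284
Byte[8]=9F: continuation. acc=(acc<<6)|0x1F=0xA11F
Completed: cp=U+A11F (starts at byte 6)
Byte[9]=EE: 3-byte lead, need 2 cont bytes. acc=0xE
Byte[10]=97: continuation. acc=(acc<<6)|0x17=0x397
Byte[11]=AF: continuation. acc=(acc<<6)|0x2F=0xE5EF
Completed: cp=U+E5EF (starts at byte 9)
Byte[12]=F0: 4-byte lead, need 3 cont bytes. acc=0x0
Byte[13]=A1: continuation. acc=(acc<<6)|0x21=0x21
Byte[14]=B1: continuation. acc=(acc<<6)|0x31=0x871
Byte[15]=96: continuation. acc=(acc<<6)|0x16=0x21C56
Completed: cp=U+21C56 (starts at byte 12)
Byte[16]=E6: 3-byte lead, need 2 cont bytes. acc=0x6
Byte[17]=AF: continuation. acc=(acc<<6)|0x2F=0x1AF
Byte[18]=A1: continuation. acc=(acc<<6)|0x21=0x6BE1
Completed: cp=U+6BE1 (starts at byte 16)
Byte[19]=CC: 2-byte lead, need 1 cont bytes. acc=0xC
Byte[20]=AB: continuation. acc=(acc<<6)|0x2B=0x32B
Completed: cp=U+032B (starts at byte 19)

Answer: 0 2 6 9 12 16 19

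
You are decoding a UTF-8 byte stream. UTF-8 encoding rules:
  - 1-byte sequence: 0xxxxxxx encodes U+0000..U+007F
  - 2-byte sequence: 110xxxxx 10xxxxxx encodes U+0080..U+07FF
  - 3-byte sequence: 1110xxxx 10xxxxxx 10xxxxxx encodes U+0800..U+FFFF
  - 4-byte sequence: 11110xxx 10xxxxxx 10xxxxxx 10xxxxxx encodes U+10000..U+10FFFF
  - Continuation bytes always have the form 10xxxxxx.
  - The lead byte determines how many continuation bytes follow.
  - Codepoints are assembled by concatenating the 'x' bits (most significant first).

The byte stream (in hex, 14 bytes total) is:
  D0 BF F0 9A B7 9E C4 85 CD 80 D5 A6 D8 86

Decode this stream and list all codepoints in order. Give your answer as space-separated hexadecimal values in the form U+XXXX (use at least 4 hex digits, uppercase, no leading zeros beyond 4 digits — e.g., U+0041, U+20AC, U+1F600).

Byte[0]=D0: 2-byte lead, need 1 cont bytes. acc=0x10
Byte[1]=BF: continuation. acc=(acc<<6)|0x3F=0x43F
Completed: cp=U+043F (starts at byte 0)
Byte[2]=F0: 4-byte lead, need 3 cont bytes. acc=0x0
Byte[3]=9A: continuation. acc=(acc<<6)|0x1A=0x1A
Byte[4]=B7: continuation. acc=(acc<<6)|0x37=0x6B7
Byte[5]=9E: continuation. acc=(acc<<6)|0x1E=0x1ADDE
Completed: cp=U+1ADDE (starts at byte 2)
Byte[6]=C4: 2-byte lead, need 1 cont bytes. acc=0x4
Byte[7]=85: continuation. acc=(acc<<6)|0x05=0x105
Completed: cp=U+0105 (starts at byte 6)
Byte[8]=CD: 2-byte lead, need 1 cont bytes. acc=0xD
Byte[9]=80: continuation. acc=(acc<<6)|0x00=0x340
Completed: cp=U+0340 (starts at byte 8)
Byte[10]=D5: 2-byte lead, need 1 cont bytes. acc=0x15
Byte[11]=A6: continuation. acc=(acc<<6)|0x26=0x566
Completed: cp=U+0566 (starts at byte 10)
Byte[12]=D8: 2-byte lead, need 1 cont bytes. acc=0x18
Byte[13]=86: continuation. acc=(acc<<6)|0x06=0x606
Completed: cp=U+0606 (starts at byte 12)

Answer: U+043F U+1ADDE U+0105 U+0340 U+0566 U+0606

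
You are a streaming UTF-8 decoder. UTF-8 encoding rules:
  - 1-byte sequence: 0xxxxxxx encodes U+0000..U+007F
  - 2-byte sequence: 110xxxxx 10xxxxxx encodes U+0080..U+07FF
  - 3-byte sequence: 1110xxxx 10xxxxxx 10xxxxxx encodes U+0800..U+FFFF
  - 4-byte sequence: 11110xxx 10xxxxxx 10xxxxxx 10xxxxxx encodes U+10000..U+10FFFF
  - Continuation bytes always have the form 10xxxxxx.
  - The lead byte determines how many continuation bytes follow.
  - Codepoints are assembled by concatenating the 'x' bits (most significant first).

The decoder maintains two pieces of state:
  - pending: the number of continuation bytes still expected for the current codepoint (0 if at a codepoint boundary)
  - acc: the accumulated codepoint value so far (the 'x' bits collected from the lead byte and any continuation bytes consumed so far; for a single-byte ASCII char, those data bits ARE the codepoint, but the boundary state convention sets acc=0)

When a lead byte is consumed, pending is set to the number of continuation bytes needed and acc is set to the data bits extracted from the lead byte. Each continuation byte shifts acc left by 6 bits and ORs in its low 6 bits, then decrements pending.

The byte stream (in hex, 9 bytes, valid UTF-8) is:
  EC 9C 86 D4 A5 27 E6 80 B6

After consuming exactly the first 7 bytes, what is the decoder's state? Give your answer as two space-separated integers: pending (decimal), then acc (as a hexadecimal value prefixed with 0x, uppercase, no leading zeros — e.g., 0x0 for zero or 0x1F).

Byte[0]=EC: 3-byte lead. pending=2, acc=0xC
Byte[1]=9C: continuation. acc=(acc<<6)|0x1C=0x31C, pending=1
Byte[2]=86: continuation. acc=(acc<<6)|0x06=0xC706, pending=0
Byte[3]=D4: 2-byte lead. pending=1, acc=0x14
Byte[4]=A5: continuation. acc=(acc<<6)|0x25=0x525, pending=0
Byte[5]=27: 1-byte. pending=0, acc=0x0
Byte[6]=E6: 3-byte lead. pending=2, acc=0x6

Answer: 2 0x6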